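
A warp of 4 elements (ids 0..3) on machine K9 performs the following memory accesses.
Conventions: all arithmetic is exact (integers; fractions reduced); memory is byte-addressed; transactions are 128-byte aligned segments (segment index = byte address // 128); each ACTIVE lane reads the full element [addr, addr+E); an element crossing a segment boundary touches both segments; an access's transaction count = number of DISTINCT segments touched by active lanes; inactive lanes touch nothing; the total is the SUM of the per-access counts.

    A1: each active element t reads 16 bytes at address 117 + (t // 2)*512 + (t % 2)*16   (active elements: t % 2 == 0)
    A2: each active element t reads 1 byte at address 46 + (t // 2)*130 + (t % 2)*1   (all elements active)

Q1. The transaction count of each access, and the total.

A1: 4 transactions
A2: 2 transactions

Answer: 4,2; total 6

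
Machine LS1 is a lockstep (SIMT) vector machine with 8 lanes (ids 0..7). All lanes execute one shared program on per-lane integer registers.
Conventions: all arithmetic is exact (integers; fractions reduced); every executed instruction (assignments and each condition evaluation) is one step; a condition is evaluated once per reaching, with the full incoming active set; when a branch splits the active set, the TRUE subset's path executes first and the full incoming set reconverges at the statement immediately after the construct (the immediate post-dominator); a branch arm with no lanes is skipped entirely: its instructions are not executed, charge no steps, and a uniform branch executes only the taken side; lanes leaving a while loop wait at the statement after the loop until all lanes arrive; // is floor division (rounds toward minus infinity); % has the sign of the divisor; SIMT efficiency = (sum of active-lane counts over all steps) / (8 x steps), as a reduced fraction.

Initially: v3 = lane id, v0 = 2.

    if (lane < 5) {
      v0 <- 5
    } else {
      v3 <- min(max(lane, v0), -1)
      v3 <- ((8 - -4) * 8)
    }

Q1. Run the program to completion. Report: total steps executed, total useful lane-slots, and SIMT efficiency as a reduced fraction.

Answer: 4 steps, 19 useful, 19/32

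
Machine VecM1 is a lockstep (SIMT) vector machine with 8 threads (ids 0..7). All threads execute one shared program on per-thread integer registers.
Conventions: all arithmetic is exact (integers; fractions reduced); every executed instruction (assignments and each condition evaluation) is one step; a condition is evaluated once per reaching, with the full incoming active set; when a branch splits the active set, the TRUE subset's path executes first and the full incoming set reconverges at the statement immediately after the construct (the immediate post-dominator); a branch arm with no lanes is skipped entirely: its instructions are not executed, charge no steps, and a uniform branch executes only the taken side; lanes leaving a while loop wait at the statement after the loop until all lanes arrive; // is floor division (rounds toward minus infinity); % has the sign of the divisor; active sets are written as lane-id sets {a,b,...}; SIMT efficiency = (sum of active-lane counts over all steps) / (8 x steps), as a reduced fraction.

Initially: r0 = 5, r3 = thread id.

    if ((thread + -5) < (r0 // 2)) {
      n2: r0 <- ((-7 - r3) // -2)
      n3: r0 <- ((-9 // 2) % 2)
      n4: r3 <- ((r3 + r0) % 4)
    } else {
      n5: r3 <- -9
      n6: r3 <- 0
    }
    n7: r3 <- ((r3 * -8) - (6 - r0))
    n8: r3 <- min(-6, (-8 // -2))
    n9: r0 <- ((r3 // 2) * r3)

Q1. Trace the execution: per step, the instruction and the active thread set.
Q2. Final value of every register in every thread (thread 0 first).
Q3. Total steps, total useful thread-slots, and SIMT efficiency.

step 0: eval ((thread + -5) < (r0 // 2)) {0,1,2,3,4,5,6,7}
step 1: r0 <- ((-7 - r3) // -2)      {0,1,2,3,4,5,6}
step 2: r0 <- ((-9 // 2) % 2)        {0,1,2,3,4,5,6}
step 3: r3 <- ((r3 + r0) % 4)        {0,1,2,3,4,5,6}
step 4: r3 <- -9                     {7}
step 5: r3 <- 0                      {7}
step 6: r3 <- ((r3 * -8) - (6 - r0)) {0,1,2,3,4,5,6,7}
step 7: r3 <- min(-6, (-8 // -2))    {0,1,2,3,4,5,6,7}
step 8: r0 <- ((r3 // 2) * r3)       {0,1,2,3,4,5,6,7}

Answer: 9 steps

r0: 18,18,18,18,18,18,18,18
r3: -6,-6,-6,-6,-6,-6,-6,-6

steps = 9; useful = 55; efficiency = 55/72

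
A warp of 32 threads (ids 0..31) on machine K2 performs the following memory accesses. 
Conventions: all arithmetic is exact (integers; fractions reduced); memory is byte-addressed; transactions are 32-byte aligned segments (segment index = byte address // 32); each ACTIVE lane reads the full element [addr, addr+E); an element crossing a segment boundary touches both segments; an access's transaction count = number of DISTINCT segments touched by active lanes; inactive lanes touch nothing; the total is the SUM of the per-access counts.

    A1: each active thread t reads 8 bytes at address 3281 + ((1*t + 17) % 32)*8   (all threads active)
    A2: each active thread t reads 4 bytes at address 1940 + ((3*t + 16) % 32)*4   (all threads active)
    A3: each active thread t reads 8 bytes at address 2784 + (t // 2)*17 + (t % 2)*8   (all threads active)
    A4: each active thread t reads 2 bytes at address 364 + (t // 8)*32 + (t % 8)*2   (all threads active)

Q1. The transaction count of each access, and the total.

A1: 9 transactions
A2: 5 transactions
A3: 9 transactions
A4: 4 transactions

Answer: 9,5,9,4; total 27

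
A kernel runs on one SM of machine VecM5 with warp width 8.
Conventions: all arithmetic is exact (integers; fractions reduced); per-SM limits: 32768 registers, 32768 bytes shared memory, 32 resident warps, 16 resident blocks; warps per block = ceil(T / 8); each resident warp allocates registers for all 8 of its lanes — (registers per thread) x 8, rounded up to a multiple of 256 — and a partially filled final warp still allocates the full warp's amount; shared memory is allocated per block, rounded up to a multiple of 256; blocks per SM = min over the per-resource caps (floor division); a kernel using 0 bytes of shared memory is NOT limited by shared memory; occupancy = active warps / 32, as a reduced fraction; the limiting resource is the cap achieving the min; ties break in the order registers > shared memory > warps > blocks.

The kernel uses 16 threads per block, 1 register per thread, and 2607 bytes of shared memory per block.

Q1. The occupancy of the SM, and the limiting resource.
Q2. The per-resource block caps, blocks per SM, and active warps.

Answer: occupancy 11/16, limited by shared memory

registers: 64 blocks
shared memory: 11 blocks
warps: 16 blocks
blocks: 16 blocks

Answer: 11 blocks, 22 active warps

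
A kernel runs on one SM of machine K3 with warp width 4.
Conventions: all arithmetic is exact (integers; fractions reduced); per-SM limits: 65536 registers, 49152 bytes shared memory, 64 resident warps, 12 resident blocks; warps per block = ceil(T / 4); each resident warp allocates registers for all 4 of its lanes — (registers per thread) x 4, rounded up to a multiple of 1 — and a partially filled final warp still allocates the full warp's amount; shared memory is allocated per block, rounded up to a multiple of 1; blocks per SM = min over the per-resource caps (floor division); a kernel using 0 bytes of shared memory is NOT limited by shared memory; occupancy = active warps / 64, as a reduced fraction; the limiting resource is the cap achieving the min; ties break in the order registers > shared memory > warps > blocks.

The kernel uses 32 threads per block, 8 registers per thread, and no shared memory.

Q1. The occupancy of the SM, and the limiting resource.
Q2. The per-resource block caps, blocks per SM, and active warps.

Answer: occupancy 1, limited by warps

registers: 256 blocks
shared memory: no limit (kernel uses none)
warps: 8 blocks
blocks: 12 blocks

Answer: 8 blocks, 64 active warps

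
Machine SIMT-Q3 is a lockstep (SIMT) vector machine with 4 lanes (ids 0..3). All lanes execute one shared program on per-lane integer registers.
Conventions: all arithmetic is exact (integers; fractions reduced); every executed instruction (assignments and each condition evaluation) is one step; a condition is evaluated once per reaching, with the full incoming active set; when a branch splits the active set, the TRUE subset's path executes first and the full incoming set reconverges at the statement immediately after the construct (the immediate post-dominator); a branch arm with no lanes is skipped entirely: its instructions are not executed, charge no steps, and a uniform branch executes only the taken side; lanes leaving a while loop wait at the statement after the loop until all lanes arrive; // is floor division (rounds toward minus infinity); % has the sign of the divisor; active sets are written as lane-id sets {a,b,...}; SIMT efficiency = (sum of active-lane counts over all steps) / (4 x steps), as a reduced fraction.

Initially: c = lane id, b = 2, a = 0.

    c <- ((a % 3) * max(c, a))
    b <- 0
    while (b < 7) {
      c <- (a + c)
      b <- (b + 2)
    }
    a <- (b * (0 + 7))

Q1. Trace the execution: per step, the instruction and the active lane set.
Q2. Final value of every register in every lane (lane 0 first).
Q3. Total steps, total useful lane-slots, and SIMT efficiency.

step 0: c <- ((a % 3) * max(c, a))   {0,1,2,3}
step 1: b <- 0                       {0,1,2,3}
step 2: eval (b < 7)                 {0,1,2,3}
step 3: c <- (a + c)                 {0,1,2,3}
step 4: b <- (b + 2)                 {0,1,2,3}
step 5: eval (b < 7)                 {0,1,2,3}
step 6: c <- (a + c)                 {0,1,2,3}
step 7: b <- (b + 2)                 {0,1,2,3}
step 8: eval (b < 7)                 {0,1,2,3}
step 9: c <- (a + c)                 {0,1,2,3}
step 10: b <- (b + 2)                 {0,1,2,3}
step 11: eval (b < 7)                 {0,1,2,3}
step 12: c <- (a + c)                 {0,1,2,3}
step 13: b <- (b + 2)                 {0,1,2,3}
step 14: eval (b < 7)                 {0,1,2,3}
step 15: a <- (b * (0 + 7))           {0,1,2,3}

Answer: 16 steps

c: 0,0,0,0
b: 8,8,8,8
a: 56,56,56,56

steps = 16; useful = 64; efficiency = 64/64 = 1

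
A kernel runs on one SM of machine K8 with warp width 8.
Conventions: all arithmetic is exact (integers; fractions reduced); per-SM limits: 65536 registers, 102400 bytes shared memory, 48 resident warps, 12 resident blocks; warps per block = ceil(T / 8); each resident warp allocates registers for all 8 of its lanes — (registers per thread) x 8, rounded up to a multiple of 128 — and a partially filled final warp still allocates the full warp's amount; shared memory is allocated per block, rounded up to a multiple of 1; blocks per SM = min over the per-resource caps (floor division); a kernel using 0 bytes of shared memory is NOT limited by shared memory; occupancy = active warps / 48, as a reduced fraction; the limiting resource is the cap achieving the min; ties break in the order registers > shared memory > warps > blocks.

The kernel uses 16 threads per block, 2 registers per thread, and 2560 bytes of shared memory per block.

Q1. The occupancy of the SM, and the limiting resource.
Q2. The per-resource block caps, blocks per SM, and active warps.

Answer: occupancy 1/2, limited by blocks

registers: 256 blocks
shared memory: 40 blocks
warps: 24 blocks
blocks: 12 blocks

Answer: 12 blocks, 24 active warps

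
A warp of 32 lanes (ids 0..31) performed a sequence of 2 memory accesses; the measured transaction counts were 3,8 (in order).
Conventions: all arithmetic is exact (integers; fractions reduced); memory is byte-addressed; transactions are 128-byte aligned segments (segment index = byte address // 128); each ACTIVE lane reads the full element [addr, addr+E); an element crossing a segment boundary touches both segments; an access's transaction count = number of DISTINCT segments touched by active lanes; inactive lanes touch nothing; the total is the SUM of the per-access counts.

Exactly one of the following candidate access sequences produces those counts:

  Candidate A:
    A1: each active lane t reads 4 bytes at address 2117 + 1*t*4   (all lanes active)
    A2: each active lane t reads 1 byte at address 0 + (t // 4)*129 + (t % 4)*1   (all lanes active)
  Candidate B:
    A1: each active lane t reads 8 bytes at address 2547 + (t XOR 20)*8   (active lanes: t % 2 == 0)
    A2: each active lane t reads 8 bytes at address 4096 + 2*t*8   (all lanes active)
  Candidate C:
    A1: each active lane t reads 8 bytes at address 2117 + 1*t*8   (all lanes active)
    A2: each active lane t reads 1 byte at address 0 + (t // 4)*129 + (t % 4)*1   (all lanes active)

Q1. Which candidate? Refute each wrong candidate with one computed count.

A: A1 gives 2 transactions, not 3
B: A2 gives 4 transactions, not 8
C: all counts match (3,8)

Answer: C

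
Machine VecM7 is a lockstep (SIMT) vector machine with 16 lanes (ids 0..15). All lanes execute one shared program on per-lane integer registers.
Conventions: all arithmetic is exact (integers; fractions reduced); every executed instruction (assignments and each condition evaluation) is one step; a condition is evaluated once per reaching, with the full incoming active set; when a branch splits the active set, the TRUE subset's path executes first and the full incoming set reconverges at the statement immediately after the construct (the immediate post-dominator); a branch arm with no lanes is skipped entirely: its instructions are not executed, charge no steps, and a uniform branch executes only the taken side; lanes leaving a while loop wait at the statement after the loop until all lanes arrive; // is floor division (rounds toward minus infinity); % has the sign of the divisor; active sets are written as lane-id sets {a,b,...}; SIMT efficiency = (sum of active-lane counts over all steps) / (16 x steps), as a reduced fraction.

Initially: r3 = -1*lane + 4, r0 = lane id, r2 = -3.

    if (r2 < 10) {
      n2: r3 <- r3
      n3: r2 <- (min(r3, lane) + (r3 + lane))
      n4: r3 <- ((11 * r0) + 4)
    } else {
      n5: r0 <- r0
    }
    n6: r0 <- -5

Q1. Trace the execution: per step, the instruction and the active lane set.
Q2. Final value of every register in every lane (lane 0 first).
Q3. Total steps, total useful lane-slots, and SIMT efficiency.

step 0: eval (r2 < 10)               {0,1,2,3,4,5,6,7,8,9,10,11,12,13,14,15}
step 1: r3 <- r3                     {0,1,2,3,4,5,6,7,8,9,10,11,12,13,14,15}
step 2: r2 <- (min(r3, lane) + (r3 + lane)) {0,1,2,3,4,5,6,7,8,9,10,11,12,13,14,15}
step 3: r3 <- ((11 * r0) + 4)        {0,1,2,3,4,5,6,7,8,9,10,11,12,13,14,15}
step 4: r0 <- -5                     {0,1,2,3,4,5,6,7,8,9,10,11,12,13,14,15}

Answer: 5 steps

r3: 4,15,26,37,48,59,70,81,92,103,114,125,136,147,158,169
r0: -5,-5,-5,-5,-5,-5,-5,-5,-5,-5,-5,-5,-5,-5,-5,-5
r2: 4,5,6,5,4,3,2,1,0,-1,-2,-3,-4,-5,-6,-7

steps = 5; useful = 80; efficiency = 80/80 = 1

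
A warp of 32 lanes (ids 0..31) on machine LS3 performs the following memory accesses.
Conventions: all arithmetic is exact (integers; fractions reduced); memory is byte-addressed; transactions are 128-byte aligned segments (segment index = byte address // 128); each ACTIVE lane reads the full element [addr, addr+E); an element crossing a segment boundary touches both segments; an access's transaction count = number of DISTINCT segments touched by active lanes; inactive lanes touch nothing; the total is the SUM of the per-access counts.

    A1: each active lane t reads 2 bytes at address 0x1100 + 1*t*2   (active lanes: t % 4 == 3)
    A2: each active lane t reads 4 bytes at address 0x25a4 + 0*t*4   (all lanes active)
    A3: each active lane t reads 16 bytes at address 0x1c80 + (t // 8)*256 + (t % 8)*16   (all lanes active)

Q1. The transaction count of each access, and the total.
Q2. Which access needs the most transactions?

A1: 1 transaction
A2: 1 transaction
A3: 4 transactions

Answer: 1,1,4; total 6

Answer: A3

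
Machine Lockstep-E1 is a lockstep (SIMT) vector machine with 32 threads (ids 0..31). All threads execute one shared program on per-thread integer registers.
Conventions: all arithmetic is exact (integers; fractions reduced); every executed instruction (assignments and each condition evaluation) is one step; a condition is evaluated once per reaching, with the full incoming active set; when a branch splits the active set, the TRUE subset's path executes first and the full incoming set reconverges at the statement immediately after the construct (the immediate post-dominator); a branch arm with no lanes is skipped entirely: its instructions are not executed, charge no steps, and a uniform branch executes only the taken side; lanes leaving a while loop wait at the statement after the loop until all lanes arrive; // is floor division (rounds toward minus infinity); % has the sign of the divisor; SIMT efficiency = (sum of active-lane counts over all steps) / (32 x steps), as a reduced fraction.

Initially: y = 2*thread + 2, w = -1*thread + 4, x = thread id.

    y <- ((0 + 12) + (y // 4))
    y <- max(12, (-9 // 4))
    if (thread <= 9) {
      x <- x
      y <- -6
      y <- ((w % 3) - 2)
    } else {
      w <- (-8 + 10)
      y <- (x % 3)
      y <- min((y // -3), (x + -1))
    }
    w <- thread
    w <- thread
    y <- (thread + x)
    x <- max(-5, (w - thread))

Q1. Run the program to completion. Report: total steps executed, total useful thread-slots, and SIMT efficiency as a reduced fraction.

Answer: 13 steps, 320 useful, 10/13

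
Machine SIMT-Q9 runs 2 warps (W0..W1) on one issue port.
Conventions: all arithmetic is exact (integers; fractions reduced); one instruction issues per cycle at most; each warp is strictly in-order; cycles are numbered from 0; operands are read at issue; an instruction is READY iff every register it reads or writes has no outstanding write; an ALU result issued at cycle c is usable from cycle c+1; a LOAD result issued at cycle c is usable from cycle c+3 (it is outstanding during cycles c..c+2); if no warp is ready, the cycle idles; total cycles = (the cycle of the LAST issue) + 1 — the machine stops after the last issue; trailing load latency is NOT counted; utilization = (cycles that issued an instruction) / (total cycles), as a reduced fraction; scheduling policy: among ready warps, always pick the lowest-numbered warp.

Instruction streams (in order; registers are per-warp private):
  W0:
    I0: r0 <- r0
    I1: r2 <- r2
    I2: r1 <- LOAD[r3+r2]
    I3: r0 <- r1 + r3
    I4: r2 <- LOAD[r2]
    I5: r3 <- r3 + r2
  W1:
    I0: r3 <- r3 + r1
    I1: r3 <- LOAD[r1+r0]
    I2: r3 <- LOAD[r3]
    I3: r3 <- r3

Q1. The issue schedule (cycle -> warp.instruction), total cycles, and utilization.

cycle 0: W0.I0
cycle 1: W0.I1
cycle 2: W0.I2
cycle 3: W1.I0
cycle 4: W1.I1
cycle 5: W0.I3
cycle 6: W0.I4
cycle 7: W1.I2
cycle 8: idle
cycle 9: W0.I5
cycle 10: W1.I3

Answer: 11 cycles, utilization 10/11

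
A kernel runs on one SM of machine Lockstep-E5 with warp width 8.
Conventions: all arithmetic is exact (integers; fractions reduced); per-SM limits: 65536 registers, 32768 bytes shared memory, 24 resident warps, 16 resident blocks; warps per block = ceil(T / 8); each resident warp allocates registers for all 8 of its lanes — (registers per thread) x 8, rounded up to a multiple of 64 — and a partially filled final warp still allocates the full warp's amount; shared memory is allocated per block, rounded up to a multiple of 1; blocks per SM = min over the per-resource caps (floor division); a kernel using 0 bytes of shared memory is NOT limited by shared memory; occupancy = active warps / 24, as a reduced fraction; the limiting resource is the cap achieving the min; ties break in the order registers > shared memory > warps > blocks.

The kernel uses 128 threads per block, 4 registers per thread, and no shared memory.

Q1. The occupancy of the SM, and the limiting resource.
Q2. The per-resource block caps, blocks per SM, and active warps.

Answer: occupancy 2/3, limited by warps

registers: 64 blocks
shared memory: no limit (kernel uses none)
warps: 1 block
blocks: 16 blocks

Answer: 1 block, 16 active warps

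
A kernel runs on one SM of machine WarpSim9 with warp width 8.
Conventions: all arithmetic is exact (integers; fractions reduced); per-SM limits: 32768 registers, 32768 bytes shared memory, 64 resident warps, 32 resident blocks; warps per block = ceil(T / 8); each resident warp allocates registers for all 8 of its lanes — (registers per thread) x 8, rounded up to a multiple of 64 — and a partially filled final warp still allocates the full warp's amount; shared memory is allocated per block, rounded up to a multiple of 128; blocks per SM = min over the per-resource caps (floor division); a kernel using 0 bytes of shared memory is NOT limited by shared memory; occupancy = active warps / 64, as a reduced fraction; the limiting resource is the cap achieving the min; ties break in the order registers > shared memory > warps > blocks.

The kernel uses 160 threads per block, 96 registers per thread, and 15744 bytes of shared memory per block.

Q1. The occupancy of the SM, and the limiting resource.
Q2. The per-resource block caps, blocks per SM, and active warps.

Answer: occupancy 5/8, limited by registers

registers: 2 blocks
shared memory: 2 blocks
warps: 3 blocks
blocks: 32 blocks

Answer: 2 blocks, 40 active warps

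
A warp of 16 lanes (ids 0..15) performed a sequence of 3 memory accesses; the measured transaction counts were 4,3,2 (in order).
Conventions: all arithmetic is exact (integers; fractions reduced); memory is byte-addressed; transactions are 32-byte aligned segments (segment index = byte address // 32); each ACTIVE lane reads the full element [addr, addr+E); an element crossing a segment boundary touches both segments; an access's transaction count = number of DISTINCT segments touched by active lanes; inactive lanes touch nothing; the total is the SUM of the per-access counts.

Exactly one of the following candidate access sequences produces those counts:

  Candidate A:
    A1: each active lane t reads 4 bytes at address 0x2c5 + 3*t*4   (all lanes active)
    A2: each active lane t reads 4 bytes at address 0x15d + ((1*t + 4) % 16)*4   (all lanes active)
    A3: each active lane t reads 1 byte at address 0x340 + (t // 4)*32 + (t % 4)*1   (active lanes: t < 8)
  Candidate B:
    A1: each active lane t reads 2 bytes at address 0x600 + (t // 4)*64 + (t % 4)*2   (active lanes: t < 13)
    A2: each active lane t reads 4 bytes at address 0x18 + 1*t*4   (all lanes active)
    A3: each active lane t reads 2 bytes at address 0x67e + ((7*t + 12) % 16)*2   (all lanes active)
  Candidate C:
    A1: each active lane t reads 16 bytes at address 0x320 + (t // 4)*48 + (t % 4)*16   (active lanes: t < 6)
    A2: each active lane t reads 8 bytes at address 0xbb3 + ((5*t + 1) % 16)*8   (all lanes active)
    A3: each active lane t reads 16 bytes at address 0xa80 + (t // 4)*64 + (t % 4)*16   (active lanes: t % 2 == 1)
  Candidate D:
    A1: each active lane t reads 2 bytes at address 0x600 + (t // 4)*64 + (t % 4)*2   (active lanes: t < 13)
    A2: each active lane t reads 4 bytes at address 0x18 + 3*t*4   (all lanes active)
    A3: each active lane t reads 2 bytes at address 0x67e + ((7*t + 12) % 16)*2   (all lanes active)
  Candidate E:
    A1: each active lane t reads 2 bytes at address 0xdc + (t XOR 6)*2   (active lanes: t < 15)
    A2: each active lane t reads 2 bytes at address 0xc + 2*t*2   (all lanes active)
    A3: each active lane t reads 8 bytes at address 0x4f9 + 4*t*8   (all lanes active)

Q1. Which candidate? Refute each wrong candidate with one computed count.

A: A1 gives 6 transactions, not 4
C: A1 gives 3 transactions, not 4
D: A2 gives 7 transactions, not 3
E: A1 gives 2 transactions, not 4
B: all counts match (4,3,2)

Answer: B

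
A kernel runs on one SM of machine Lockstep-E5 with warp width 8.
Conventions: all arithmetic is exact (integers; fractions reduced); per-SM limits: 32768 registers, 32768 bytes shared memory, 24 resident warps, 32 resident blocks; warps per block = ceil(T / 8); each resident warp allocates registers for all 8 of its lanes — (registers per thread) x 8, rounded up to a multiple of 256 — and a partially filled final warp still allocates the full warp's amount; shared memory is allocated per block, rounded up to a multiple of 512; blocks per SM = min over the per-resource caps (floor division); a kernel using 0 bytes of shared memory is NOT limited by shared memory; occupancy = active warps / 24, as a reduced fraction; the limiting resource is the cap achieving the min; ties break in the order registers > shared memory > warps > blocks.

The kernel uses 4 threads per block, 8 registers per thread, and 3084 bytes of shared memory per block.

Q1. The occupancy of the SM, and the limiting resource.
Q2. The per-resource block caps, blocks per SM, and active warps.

Answer: occupancy 3/8, limited by shared memory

registers: 128 blocks
shared memory: 9 blocks
warps: 24 blocks
blocks: 32 blocks

Answer: 9 blocks, 9 active warps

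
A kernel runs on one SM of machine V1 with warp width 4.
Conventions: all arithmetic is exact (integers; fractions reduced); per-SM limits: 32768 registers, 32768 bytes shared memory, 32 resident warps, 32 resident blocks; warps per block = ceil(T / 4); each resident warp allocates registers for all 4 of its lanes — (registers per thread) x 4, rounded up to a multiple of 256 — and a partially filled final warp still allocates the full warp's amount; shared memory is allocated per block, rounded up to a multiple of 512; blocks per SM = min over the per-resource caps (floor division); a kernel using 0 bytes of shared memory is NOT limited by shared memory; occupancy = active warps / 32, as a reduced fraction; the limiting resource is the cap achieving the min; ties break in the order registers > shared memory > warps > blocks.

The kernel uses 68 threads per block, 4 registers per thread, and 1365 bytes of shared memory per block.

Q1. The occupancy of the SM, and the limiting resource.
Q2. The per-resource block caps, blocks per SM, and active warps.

Answer: occupancy 17/32, limited by warps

registers: 7 blocks
shared memory: 21 blocks
warps: 1 block
blocks: 32 blocks

Answer: 1 block, 17 active warps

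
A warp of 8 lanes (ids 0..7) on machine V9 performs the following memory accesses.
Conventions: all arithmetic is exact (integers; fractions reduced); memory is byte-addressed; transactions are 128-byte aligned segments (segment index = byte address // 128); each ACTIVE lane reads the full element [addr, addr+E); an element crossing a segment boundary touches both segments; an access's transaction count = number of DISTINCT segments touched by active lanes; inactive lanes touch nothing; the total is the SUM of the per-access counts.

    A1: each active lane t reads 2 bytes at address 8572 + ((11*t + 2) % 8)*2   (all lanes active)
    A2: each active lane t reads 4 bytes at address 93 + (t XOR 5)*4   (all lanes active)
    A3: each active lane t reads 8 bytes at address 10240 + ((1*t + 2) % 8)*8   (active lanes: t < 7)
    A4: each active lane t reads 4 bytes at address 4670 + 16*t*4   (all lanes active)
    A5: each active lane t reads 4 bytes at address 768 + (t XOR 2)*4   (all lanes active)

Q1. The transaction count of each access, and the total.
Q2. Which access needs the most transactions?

A1: 2 transactions
A2: 1 transaction
A3: 1 transaction
A4: 5 transactions
A5: 1 transaction

Answer: 2,1,1,5,1; total 10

Answer: A4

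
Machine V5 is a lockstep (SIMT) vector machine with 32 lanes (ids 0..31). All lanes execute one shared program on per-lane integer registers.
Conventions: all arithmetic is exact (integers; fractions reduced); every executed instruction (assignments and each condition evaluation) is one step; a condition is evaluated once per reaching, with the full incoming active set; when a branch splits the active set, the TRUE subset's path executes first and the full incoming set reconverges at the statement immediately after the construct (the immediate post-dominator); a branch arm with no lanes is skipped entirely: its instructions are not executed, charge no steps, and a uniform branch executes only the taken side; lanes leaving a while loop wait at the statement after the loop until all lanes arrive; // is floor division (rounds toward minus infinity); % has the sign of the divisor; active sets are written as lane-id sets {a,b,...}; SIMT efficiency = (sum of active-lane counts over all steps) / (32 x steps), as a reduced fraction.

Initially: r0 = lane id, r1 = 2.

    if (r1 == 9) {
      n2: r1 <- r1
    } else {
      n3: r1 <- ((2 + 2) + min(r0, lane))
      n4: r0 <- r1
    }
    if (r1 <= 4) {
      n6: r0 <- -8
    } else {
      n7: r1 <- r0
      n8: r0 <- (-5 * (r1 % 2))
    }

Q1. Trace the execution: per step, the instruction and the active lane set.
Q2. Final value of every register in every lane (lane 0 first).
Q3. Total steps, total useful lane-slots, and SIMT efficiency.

step 0: eval (r1 == 9)               {0,1,2,3,4,5,6,7,8,9,10,11,12,13,14,15,16,17,18,19,20,21,22,23,24,25,26,27,28,29,30,31}
step 1: r1 <- ((2 + 2) + min(r0, lane)) {0,1,2,3,4,5,6,7,8,9,10,11,12,13,14,15,16,17,18,19,20,21,22,23,24,25,26,27,28,29,30,31}
step 2: r0 <- r1                     {0,1,2,3,4,5,6,7,8,9,10,11,12,13,14,15,16,17,18,19,20,21,22,23,24,25,26,27,28,29,30,31}
step 3: eval (r1 <= 4)               {0,1,2,3,4,5,6,7,8,9,10,11,12,13,14,15,16,17,18,19,20,21,22,23,24,25,26,27,28,29,30,31}
step 4: r0 <- -8                     {0}
step 5: r1 <- r0                     {1,2,3,4,5,6,7,8,9,10,11,12,13,14,15,16,17,18,19,20,21,22,23,24,25,26,27,28,29,30,31}
step 6: r0 <- (-5 * (r1 % 2))        {1,2,3,4,5,6,7,8,9,10,11,12,13,14,15,16,17,18,19,20,21,22,23,24,25,26,27,28,29,30,31}

Answer: 7 steps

r0: -8,-5,0,-5,0,-5,0,-5,0,-5,0,-5,0,-5,0,-5,0,-5,0,-5,0,-5,0,-5,0,-5,0,-5,0,-5,0,-5
r1: 4,5,6,7,8,9,10,11,12,13,14,15,16,17,18,19,20,21,22,23,24,25,26,27,28,29,30,31,32,33,34,35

steps = 7; useful = 191; efficiency = 191/224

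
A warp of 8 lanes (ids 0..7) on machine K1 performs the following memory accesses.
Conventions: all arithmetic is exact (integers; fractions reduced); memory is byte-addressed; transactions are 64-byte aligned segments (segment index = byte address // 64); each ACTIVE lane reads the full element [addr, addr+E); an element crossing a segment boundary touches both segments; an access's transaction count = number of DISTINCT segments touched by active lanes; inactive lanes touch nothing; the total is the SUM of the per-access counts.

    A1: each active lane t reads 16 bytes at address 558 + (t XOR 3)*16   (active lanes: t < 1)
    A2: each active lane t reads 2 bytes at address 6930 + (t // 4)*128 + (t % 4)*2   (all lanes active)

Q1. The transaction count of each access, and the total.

A1: 1 transaction
A2: 2 transactions

Answer: 1,2; total 3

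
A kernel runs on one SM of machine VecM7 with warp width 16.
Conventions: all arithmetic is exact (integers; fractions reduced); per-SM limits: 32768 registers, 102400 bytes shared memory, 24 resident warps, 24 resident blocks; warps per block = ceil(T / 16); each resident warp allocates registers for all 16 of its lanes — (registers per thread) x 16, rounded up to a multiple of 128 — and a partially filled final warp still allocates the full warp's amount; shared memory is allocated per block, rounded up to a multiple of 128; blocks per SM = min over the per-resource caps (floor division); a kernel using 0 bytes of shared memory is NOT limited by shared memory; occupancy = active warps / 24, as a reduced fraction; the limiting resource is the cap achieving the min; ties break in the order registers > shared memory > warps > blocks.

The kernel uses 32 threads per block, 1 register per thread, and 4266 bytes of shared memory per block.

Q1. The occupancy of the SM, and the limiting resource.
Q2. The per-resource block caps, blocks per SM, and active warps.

Answer: occupancy 1, limited by warps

registers: 128 blocks
shared memory: 23 blocks
warps: 12 blocks
blocks: 24 blocks

Answer: 12 blocks, 24 active warps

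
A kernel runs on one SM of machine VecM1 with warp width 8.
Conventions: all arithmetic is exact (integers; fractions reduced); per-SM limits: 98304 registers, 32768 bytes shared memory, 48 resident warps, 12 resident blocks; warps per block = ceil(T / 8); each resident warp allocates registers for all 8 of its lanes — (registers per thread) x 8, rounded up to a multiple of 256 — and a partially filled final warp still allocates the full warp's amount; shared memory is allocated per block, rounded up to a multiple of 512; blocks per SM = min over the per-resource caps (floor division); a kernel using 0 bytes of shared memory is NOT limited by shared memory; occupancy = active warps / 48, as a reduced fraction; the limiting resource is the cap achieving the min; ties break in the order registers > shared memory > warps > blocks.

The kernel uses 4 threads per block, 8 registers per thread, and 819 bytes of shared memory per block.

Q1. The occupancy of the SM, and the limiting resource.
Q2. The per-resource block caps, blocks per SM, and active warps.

Answer: occupancy 1/4, limited by blocks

registers: 384 blocks
shared memory: 32 blocks
warps: 48 blocks
blocks: 12 blocks

Answer: 12 blocks, 12 active warps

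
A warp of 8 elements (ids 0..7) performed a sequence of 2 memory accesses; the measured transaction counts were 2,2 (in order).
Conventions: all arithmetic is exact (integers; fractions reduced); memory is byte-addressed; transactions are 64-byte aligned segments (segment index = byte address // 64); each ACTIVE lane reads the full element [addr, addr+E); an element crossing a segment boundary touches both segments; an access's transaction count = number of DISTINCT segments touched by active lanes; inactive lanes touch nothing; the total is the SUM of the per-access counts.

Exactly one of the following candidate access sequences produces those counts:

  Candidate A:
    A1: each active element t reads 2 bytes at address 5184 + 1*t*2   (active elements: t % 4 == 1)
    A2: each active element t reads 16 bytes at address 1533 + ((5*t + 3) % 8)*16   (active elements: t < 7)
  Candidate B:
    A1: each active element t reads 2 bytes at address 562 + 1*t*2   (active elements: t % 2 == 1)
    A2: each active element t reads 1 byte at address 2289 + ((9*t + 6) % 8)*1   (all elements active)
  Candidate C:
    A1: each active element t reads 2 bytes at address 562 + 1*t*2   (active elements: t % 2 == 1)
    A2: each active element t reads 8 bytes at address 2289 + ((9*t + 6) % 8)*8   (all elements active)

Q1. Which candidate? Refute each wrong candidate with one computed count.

A: A1 gives 1 transaction, not 2
B: A2 gives 1 transaction, not 2
C: all counts match (2,2)

Answer: C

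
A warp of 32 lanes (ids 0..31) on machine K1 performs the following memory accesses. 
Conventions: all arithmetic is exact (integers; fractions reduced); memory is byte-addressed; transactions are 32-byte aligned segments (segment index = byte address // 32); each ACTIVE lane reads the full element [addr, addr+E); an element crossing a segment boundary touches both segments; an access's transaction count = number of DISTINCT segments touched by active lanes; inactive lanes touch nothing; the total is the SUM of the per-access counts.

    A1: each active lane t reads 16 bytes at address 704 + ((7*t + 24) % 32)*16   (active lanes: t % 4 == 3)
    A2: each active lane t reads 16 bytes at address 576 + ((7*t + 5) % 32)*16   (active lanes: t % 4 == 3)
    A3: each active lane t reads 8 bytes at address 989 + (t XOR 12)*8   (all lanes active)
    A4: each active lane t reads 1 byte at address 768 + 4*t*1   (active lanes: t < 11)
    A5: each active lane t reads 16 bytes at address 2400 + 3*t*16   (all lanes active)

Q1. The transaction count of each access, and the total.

A1: 8 transactions
A2: 8 transactions
A3: 9 transactions
A4: 2 transactions
A5: 32 transactions

Answer: 8,8,9,2,32; total 59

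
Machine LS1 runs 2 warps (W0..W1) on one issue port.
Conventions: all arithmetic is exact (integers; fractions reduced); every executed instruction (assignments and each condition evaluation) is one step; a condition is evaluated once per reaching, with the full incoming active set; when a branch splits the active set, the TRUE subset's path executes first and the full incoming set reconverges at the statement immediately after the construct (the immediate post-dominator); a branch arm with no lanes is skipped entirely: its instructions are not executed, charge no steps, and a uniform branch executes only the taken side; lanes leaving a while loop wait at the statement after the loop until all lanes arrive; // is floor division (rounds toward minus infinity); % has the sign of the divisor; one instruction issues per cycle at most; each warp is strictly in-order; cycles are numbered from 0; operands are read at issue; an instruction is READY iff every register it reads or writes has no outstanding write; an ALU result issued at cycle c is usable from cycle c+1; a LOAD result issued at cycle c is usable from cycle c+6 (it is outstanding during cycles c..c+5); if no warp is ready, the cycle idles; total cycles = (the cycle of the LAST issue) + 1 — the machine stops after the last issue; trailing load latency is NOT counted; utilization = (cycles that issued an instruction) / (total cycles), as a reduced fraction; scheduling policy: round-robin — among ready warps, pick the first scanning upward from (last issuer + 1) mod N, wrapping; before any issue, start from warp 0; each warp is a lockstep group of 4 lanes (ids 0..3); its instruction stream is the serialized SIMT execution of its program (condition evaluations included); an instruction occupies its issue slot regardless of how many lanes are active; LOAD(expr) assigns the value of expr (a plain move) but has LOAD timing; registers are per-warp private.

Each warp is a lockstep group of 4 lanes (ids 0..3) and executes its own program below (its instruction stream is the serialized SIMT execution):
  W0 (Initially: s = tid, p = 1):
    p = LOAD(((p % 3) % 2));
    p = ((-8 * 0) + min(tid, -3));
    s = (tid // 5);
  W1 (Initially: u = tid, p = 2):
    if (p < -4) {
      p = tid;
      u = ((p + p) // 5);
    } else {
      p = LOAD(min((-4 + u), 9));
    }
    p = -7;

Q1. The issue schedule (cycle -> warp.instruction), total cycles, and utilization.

cycle 0: W0.I0
cycle 1: W1.I0
cycle 2: W1.I1
cycle 3: idle
cycle 4: idle
cycle 5: idle
cycle 6: W0.I1
cycle 7: W0.I2
cycle 8: W1.I2

Answer: 9 cycles, utilization 2/3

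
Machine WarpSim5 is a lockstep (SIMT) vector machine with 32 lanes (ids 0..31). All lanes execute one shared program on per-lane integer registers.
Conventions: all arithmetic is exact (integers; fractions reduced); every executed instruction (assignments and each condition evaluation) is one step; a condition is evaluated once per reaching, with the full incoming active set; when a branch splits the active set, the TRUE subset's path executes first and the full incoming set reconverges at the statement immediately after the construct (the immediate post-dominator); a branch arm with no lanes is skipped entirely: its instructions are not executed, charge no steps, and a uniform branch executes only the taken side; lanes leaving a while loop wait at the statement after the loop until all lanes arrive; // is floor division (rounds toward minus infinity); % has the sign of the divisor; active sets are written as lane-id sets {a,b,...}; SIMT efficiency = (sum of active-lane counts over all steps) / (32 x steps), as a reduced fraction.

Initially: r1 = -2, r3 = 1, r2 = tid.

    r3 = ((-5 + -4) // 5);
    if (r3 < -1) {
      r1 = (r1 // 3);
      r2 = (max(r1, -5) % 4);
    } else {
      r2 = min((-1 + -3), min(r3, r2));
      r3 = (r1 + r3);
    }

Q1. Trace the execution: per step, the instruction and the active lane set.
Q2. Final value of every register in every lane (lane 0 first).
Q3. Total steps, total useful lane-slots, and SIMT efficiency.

step 0: r3 <- ((-5 + -4) // 5)       {0,1,2,3,4,5,6,7,8,9,10,11,12,13,14,15,16,17,18,19,20,21,22,23,24,25,26,27,28,29,30,31}
step 1: eval (r3 < -1)               {0,1,2,3,4,5,6,7,8,9,10,11,12,13,14,15,16,17,18,19,20,21,22,23,24,25,26,27,28,29,30,31}
step 2: r1 <- (r1 // 3)              {0,1,2,3,4,5,6,7,8,9,10,11,12,13,14,15,16,17,18,19,20,21,22,23,24,25,26,27,28,29,30,31}
step 3: r2 <- (max(r1, -5) % 4)      {0,1,2,3,4,5,6,7,8,9,10,11,12,13,14,15,16,17,18,19,20,21,22,23,24,25,26,27,28,29,30,31}

Answer: 4 steps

r1: -1,-1,-1,-1,-1,-1,-1,-1,-1,-1,-1,-1,-1,-1,-1,-1,-1,-1,-1,-1,-1,-1,-1,-1,-1,-1,-1,-1,-1,-1,-1,-1
r3: -2,-2,-2,-2,-2,-2,-2,-2,-2,-2,-2,-2,-2,-2,-2,-2,-2,-2,-2,-2,-2,-2,-2,-2,-2,-2,-2,-2,-2,-2,-2,-2
r2: 3,3,3,3,3,3,3,3,3,3,3,3,3,3,3,3,3,3,3,3,3,3,3,3,3,3,3,3,3,3,3,3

steps = 4; useful = 128; efficiency = 128/128 = 1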